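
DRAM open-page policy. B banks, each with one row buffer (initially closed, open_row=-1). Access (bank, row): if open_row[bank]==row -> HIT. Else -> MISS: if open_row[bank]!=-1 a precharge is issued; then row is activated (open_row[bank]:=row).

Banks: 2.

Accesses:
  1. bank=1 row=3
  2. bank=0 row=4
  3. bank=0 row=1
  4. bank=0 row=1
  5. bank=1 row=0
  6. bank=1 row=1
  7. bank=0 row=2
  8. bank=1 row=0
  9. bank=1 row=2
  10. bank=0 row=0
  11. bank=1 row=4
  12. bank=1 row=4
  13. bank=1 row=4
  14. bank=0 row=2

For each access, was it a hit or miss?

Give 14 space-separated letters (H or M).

Acc 1: bank1 row3 -> MISS (open row3); precharges=0
Acc 2: bank0 row4 -> MISS (open row4); precharges=0
Acc 3: bank0 row1 -> MISS (open row1); precharges=1
Acc 4: bank0 row1 -> HIT
Acc 5: bank1 row0 -> MISS (open row0); precharges=2
Acc 6: bank1 row1 -> MISS (open row1); precharges=3
Acc 7: bank0 row2 -> MISS (open row2); precharges=4
Acc 8: bank1 row0 -> MISS (open row0); precharges=5
Acc 9: bank1 row2 -> MISS (open row2); precharges=6
Acc 10: bank0 row0 -> MISS (open row0); precharges=7
Acc 11: bank1 row4 -> MISS (open row4); precharges=8
Acc 12: bank1 row4 -> HIT
Acc 13: bank1 row4 -> HIT
Acc 14: bank0 row2 -> MISS (open row2); precharges=9

Answer: M M M H M M M M M M M H H M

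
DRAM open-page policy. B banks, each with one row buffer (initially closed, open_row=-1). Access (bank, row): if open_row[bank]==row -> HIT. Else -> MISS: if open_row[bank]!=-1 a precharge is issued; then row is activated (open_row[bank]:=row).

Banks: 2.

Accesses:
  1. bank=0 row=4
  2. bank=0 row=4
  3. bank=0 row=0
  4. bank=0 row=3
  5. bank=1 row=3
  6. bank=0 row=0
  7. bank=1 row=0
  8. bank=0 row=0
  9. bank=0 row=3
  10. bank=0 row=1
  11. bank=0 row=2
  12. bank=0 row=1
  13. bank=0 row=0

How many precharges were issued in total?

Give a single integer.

Answer: 9

Derivation:
Acc 1: bank0 row4 -> MISS (open row4); precharges=0
Acc 2: bank0 row4 -> HIT
Acc 3: bank0 row0 -> MISS (open row0); precharges=1
Acc 4: bank0 row3 -> MISS (open row3); precharges=2
Acc 5: bank1 row3 -> MISS (open row3); precharges=2
Acc 6: bank0 row0 -> MISS (open row0); precharges=3
Acc 7: bank1 row0 -> MISS (open row0); precharges=4
Acc 8: bank0 row0 -> HIT
Acc 9: bank0 row3 -> MISS (open row3); precharges=5
Acc 10: bank0 row1 -> MISS (open row1); precharges=6
Acc 11: bank0 row2 -> MISS (open row2); precharges=7
Acc 12: bank0 row1 -> MISS (open row1); precharges=8
Acc 13: bank0 row0 -> MISS (open row0); precharges=9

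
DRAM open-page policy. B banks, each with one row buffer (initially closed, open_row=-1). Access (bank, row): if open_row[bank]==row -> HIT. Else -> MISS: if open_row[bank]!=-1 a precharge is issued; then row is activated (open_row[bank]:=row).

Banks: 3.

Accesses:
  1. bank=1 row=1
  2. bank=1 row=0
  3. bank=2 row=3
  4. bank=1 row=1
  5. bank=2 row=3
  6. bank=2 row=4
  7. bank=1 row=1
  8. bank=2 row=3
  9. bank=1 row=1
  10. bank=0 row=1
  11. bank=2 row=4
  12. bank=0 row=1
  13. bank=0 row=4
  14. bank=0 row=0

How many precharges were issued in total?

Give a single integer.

Acc 1: bank1 row1 -> MISS (open row1); precharges=0
Acc 2: bank1 row0 -> MISS (open row0); precharges=1
Acc 3: bank2 row3 -> MISS (open row3); precharges=1
Acc 4: bank1 row1 -> MISS (open row1); precharges=2
Acc 5: bank2 row3 -> HIT
Acc 6: bank2 row4 -> MISS (open row4); precharges=3
Acc 7: bank1 row1 -> HIT
Acc 8: bank2 row3 -> MISS (open row3); precharges=4
Acc 9: bank1 row1 -> HIT
Acc 10: bank0 row1 -> MISS (open row1); precharges=4
Acc 11: bank2 row4 -> MISS (open row4); precharges=5
Acc 12: bank0 row1 -> HIT
Acc 13: bank0 row4 -> MISS (open row4); precharges=6
Acc 14: bank0 row0 -> MISS (open row0); precharges=7

Answer: 7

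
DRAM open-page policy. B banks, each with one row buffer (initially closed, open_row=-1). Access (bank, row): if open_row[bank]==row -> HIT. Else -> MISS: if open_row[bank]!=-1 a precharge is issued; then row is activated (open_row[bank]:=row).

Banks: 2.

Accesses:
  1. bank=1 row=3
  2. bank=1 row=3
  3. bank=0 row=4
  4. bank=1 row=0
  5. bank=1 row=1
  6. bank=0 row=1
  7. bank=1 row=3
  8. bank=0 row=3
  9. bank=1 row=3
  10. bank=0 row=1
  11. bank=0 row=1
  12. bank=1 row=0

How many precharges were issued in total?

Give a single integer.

Answer: 7

Derivation:
Acc 1: bank1 row3 -> MISS (open row3); precharges=0
Acc 2: bank1 row3 -> HIT
Acc 3: bank0 row4 -> MISS (open row4); precharges=0
Acc 4: bank1 row0 -> MISS (open row0); precharges=1
Acc 5: bank1 row1 -> MISS (open row1); precharges=2
Acc 6: bank0 row1 -> MISS (open row1); precharges=3
Acc 7: bank1 row3 -> MISS (open row3); precharges=4
Acc 8: bank0 row3 -> MISS (open row3); precharges=5
Acc 9: bank1 row3 -> HIT
Acc 10: bank0 row1 -> MISS (open row1); precharges=6
Acc 11: bank0 row1 -> HIT
Acc 12: bank1 row0 -> MISS (open row0); precharges=7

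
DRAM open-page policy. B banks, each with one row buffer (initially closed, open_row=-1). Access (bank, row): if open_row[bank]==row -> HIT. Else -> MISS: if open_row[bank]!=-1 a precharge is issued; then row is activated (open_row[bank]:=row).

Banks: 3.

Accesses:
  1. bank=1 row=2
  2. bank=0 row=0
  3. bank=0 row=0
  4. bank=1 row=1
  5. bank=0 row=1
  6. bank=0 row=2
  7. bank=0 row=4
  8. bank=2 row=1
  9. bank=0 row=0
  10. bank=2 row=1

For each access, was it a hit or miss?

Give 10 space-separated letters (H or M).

Answer: M M H M M M M M M H

Derivation:
Acc 1: bank1 row2 -> MISS (open row2); precharges=0
Acc 2: bank0 row0 -> MISS (open row0); precharges=0
Acc 3: bank0 row0 -> HIT
Acc 4: bank1 row1 -> MISS (open row1); precharges=1
Acc 5: bank0 row1 -> MISS (open row1); precharges=2
Acc 6: bank0 row2 -> MISS (open row2); precharges=3
Acc 7: bank0 row4 -> MISS (open row4); precharges=4
Acc 8: bank2 row1 -> MISS (open row1); precharges=4
Acc 9: bank0 row0 -> MISS (open row0); precharges=5
Acc 10: bank2 row1 -> HIT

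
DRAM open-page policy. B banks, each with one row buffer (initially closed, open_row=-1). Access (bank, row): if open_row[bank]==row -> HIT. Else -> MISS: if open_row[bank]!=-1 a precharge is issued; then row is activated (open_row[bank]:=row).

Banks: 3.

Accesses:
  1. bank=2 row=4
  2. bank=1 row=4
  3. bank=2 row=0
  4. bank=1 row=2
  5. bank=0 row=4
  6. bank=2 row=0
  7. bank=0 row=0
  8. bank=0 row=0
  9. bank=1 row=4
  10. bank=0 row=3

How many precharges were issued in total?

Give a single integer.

Answer: 5

Derivation:
Acc 1: bank2 row4 -> MISS (open row4); precharges=0
Acc 2: bank1 row4 -> MISS (open row4); precharges=0
Acc 3: bank2 row0 -> MISS (open row0); precharges=1
Acc 4: bank1 row2 -> MISS (open row2); precharges=2
Acc 5: bank0 row4 -> MISS (open row4); precharges=2
Acc 6: bank2 row0 -> HIT
Acc 7: bank0 row0 -> MISS (open row0); precharges=3
Acc 8: bank0 row0 -> HIT
Acc 9: bank1 row4 -> MISS (open row4); precharges=4
Acc 10: bank0 row3 -> MISS (open row3); precharges=5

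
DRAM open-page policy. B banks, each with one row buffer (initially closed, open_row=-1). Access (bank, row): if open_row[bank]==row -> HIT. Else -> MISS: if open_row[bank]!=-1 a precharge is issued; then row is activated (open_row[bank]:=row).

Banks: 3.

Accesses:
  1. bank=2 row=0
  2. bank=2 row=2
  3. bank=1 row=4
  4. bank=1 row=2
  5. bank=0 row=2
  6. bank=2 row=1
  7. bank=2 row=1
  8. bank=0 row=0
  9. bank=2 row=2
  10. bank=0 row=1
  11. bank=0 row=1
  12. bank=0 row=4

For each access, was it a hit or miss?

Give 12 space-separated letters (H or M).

Answer: M M M M M M H M M M H M

Derivation:
Acc 1: bank2 row0 -> MISS (open row0); precharges=0
Acc 2: bank2 row2 -> MISS (open row2); precharges=1
Acc 3: bank1 row4 -> MISS (open row4); precharges=1
Acc 4: bank1 row2 -> MISS (open row2); precharges=2
Acc 5: bank0 row2 -> MISS (open row2); precharges=2
Acc 6: bank2 row1 -> MISS (open row1); precharges=3
Acc 7: bank2 row1 -> HIT
Acc 8: bank0 row0 -> MISS (open row0); precharges=4
Acc 9: bank2 row2 -> MISS (open row2); precharges=5
Acc 10: bank0 row1 -> MISS (open row1); precharges=6
Acc 11: bank0 row1 -> HIT
Acc 12: bank0 row4 -> MISS (open row4); precharges=7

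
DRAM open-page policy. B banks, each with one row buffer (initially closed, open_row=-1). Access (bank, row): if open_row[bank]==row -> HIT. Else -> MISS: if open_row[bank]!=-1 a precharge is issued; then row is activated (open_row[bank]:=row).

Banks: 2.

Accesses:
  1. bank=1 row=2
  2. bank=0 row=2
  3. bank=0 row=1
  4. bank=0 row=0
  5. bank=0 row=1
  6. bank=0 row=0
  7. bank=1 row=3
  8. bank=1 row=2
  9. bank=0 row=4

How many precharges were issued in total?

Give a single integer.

Answer: 7

Derivation:
Acc 1: bank1 row2 -> MISS (open row2); precharges=0
Acc 2: bank0 row2 -> MISS (open row2); precharges=0
Acc 3: bank0 row1 -> MISS (open row1); precharges=1
Acc 4: bank0 row0 -> MISS (open row0); precharges=2
Acc 5: bank0 row1 -> MISS (open row1); precharges=3
Acc 6: bank0 row0 -> MISS (open row0); precharges=4
Acc 7: bank1 row3 -> MISS (open row3); precharges=5
Acc 8: bank1 row2 -> MISS (open row2); precharges=6
Acc 9: bank0 row4 -> MISS (open row4); precharges=7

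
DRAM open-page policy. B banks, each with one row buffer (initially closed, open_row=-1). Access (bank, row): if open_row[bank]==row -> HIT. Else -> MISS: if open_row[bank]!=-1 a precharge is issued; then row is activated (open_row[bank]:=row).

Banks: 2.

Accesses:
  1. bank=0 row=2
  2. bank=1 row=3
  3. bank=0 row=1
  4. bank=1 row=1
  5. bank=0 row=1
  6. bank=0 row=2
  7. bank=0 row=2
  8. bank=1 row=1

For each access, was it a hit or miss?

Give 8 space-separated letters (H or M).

Answer: M M M M H M H H

Derivation:
Acc 1: bank0 row2 -> MISS (open row2); precharges=0
Acc 2: bank1 row3 -> MISS (open row3); precharges=0
Acc 3: bank0 row1 -> MISS (open row1); precharges=1
Acc 4: bank1 row1 -> MISS (open row1); precharges=2
Acc 5: bank0 row1 -> HIT
Acc 6: bank0 row2 -> MISS (open row2); precharges=3
Acc 7: bank0 row2 -> HIT
Acc 8: bank1 row1 -> HIT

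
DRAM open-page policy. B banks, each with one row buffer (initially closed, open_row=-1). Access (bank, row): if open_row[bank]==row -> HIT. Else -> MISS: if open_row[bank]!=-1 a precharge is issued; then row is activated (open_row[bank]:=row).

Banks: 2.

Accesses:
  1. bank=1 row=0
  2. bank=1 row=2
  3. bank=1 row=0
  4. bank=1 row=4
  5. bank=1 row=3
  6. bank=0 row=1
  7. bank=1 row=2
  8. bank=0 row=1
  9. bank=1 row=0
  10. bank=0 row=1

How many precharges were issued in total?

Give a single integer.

Acc 1: bank1 row0 -> MISS (open row0); precharges=0
Acc 2: bank1 row2 -> MISS (open row2); precharges=1
Acc 3: bank1 row0 -> MISS (open row0); precharges=2
Acc 4: bank1 row4 -> MISS (open row4); precharges=3
Acc 5: bank1 row3 -> MISS (open row3); precharges=4
Acc 6: bank0 row1 -> MISS (open row1); precharges=4
Acc 7: bank1 row2 -> MISS (open row2); precharges=5
Acc 8: bank0 row1 -> HIT
Acc 9: bank1 row0 -> MISS (open row0); precharges=6
Acc 10: bank0 row1 -> HIT

Answer: 6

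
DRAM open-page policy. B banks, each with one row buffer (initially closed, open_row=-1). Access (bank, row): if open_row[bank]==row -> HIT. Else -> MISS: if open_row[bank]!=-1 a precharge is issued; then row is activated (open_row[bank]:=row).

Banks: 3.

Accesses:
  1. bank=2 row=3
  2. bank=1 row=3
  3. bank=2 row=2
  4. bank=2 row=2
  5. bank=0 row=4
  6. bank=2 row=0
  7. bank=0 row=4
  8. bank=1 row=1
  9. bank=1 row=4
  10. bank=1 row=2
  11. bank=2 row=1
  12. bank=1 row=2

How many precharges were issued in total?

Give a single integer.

Acc 1: bank2 row3 -> MISS (open row3); precharges=0
Acc 2: bank1 row3 -> MISS (open row3); precharges=0
Acc 3: bank2 row2 -> MISS (open row2); precharges=1
Acc 4: bank2 row2 -> HIT
Acc 5: bank0 row4 -> MISS (open row4); precharges=1
Acc 6: bank2 row0 -> MISS (open row0); precharges=2
Acc 7: bank0 row4 -> HIT
Acc 8: bank1 row1 -> MISS (open row1); precharges=3
Acc 9: bank1 row4 -> MISS (open row4); precharges=4
Acc 10: bank1 row2 -> MISS (open row2); precharges=5
Acc 11: bank2 row1 -> MISS (open row1); precharges=6
Acc 12: bank1 row2 -> HIT

Answer: 6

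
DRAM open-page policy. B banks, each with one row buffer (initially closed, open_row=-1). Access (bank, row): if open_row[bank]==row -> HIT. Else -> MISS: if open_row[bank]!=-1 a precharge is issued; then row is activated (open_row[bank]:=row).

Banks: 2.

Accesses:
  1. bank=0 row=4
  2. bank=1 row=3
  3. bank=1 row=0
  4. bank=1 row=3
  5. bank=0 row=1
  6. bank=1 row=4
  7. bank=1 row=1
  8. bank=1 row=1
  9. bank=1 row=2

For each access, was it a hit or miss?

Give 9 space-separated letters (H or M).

Acc 1: bank0 row4 -> MISS (open row4); precharges=0
Acc 2: bank1 row3 -> MISS (open row3); precharges=0
Acc 3: bank1 row0 -> MISS (open row0); precharges=1
Acc 4: bank1 row3 -> MISS (open row3); precharges=2
Acc 5: bank0 row1 -> MISS (open row1); precharges=3
Acc 6: bank1 row4 -> MISS (open row4); precharges=4
Acc 7: bank1 row1 -> MISS (open row1); precharges=5
Acc 8: bank1 row1 -> HIT
Acc 9: bank1 row2 -> MISS (open row2); precharges=6

Answer: M M M M M M M H M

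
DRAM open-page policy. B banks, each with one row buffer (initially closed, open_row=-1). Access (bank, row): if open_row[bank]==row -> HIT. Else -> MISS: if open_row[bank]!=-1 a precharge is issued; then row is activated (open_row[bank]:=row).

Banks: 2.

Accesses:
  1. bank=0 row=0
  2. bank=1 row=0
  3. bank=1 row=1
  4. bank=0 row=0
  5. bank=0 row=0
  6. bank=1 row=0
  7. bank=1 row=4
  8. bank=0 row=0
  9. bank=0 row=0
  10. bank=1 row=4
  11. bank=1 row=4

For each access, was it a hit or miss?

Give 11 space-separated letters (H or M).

Answer: M M M H H M M H H H H

Derivation:
Acc 1: bank0 row0 -> MISS (open row0); precharges=0
Acc 2: bank1 row0 -> MISS (open row0); precharges=0
Acc 3: bank1 row1 -> MISS (open row1); precharges=1
Acc 4: bank0 row0 -> HIT
Acc 5: bank0 row0 -> HIT
Acc 6: bank1 row0 -> MISS (open row0); precharges=2
Acc 7: bank1 row4 -> MISS (open row4); precharges=3
Acc 8: bank0 row0 -> HIT
Acc 9: bank0 row0 -> HIT
Acc 10: bank1 row4 -> HIT
Acc 11: bank1 row4 -> HIT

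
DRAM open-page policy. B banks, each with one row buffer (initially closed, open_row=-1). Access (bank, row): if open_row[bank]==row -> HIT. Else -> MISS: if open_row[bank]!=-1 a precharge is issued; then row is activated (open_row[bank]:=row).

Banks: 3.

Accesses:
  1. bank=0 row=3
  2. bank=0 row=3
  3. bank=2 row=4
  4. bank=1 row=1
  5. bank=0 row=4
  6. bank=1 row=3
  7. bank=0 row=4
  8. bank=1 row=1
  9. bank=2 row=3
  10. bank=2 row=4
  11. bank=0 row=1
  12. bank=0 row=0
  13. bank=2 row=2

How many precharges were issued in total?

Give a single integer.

Acc 1: bank0 row3 -> MISS (open row3); precharges=0
Acc 2: bank0 row3 -> HIT
Acc 3: bank2 row4 -> MISS (open row4); precharges=0
Acc 4: bank1 row1 -> MISS (open row1); precharges=0
Acc 5: bank0 row4 -> MISS (open row4); precharges=1
Acc 6: bank1 row3 -> MISS (open row3); precharges=2
Acc 7: bank0 row4 -> HIT
Acc 8: bank1 row1 -> MISS (open row1); precharges=3
Acc 9: bank2 row3 -> MISS (open row3); precharges=4
Acc 10: bank2 row4 -> MISS (open row4); precharges=5
Acc 11: bank0 row1 -> MISS (open row1); precharges=6
Acc 12: bank0 row0 -> MISS (open row0); precharges=7
Acc 13: bank2 row2 -> MISS (open row2); precharges=8

Answer: 8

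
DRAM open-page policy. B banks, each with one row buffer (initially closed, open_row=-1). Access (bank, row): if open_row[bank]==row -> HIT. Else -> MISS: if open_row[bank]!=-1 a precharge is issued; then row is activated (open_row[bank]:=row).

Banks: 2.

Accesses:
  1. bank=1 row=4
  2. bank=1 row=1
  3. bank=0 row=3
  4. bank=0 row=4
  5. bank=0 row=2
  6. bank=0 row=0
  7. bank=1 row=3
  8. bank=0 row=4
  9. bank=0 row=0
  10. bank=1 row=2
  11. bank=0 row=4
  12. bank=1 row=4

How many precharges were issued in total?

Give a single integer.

Answer: 10

Derivation:
Acc 1: bank1 row4 -> MISS (open row4); precharges=0
Acc 2: bank1 row1 -> MISS (open row1); precharges=1
Acc 3: bank0 row3 -> MISS (open row3); precharges=1
Acc 4: bank0 row4 -> MISS (open row4); precharges=2
Acc 5: bank0 row2 -> MISS (open row2); precharges=3
Acc 6: bank0 row0 -> MISS (open row0); precharges=4
Acc 7: bank1 row3 -> MISS (open row3); precharges=5
Acc 8: bank0 row4 -> MISS (open row4); precharges=6
Acc 9: bank0 row0 -> MISS (open row0); precharges=7
Acc 10: bank1 row2 -> MISS (open row2); precharges=8
Acc 11: bank0 row4 -> MISS (open row4); precharges=9
Acc 12: bank1 row4 -> MISS (open row4); precharges=10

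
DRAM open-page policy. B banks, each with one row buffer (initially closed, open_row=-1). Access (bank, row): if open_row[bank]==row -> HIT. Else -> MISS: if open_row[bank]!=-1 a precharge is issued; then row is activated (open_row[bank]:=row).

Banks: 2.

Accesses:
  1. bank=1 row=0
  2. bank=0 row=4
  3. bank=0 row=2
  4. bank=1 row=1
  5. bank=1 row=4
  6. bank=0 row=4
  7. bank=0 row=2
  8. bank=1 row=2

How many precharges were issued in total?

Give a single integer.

Acc 1: bank1 row0 -> MISS (open row0); precharges=0
Acc 2: bank0 row4 -> MISS (open row4); precharges=0
Acc 3: bank0 row2 -> MISS (open row2); precharges=1
Acc 4: bank1 row1 -> MISS (open row1); precharges=2
Acc 5: bank1 row4 -> MISS (open row4); precharges=3
Acc 6: bank0 row4 -> MISS (open row4); precharges=4
Acc 7: bank0 row2 -> MISS (open row2); precharges=5
Acc 8: bank1 row2 -> MISS (open row2); precharges=6

Answer: 6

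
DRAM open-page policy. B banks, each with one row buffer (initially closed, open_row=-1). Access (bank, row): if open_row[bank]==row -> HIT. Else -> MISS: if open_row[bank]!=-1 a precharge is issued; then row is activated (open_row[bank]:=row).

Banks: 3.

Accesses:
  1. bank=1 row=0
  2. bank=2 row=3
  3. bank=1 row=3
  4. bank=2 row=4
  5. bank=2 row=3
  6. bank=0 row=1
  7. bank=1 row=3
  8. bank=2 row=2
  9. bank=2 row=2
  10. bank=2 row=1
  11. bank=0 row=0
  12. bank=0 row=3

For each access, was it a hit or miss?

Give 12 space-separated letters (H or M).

Acc 1: bank1 row0 -> MISS (open row0); precharges=0
Acc 2: bank2 row3 -> MISS (open row3); precharges=0
Acc 3: bank1 row3 -> MISS (open row3); precharges=1
Acc 4: bank2 row4 -> MISS (open row4); precharges=2
Acc 5: bank2 row3 -> MISS (open row3); precharges=3
Acc 6: bank0 row1 -> MISS (open row1); precharges=3
Acc 7: bank1 row3 -> HIT
Acc 8: bank2 row2 -> MISS (open row2); precharges=4
Acc 9: bank2 row2 -> HIT
Acc 10: bank2 row1 -> MISS (open row1); precharges=5
Acc 11: bank0 row0 -> MISS (open row0); precharges=6
Acc 12: bank0 row3 -> MISS (open row3); precharges=7

Answer: M M M M M M H M H M M M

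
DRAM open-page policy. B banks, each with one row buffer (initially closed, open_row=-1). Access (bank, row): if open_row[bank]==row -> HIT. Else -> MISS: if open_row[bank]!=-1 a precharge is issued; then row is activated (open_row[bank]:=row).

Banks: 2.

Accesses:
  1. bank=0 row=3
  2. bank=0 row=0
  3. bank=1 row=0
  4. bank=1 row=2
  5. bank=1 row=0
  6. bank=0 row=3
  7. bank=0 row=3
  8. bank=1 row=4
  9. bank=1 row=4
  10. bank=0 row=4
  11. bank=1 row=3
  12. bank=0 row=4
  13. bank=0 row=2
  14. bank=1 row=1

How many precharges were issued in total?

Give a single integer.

Answer: 9

Derivation:
Acc 1: bank0 row3 -> MISS (open row3); precharges=0
Acc 2: bank0 row0 -> MISS (open row0); precharges=1
Acc 3: bank1 row0 -> MISS (open row0); precharges=1
Acc 4: bank1 row2 -> MISS (open row2); precharges=2
Acc 5: bank1 row0 -> MISS (open row0); precharges=3
Acc 6: bank0 row3 -> MISS (open row3); precharges=4
Acc 7: bank0 row3 -> HIT
Acc 8: bank1 row4 -> MISS (open row4); precharges=5
Acc 9: bank1 row4 -> HIT
Acc 10: bank0 row4 -> MISS (open row4); precharges=6
Acc 11: bank1 row3 -> MISS (open row3); precharges=7
Acc 12: bank0 row4 -> HIT
Acc 13: bank0 row2 -> MISS (open row2); precharges=8
Acc 14: bank1 row1 -> MISS (open row1); precharges=9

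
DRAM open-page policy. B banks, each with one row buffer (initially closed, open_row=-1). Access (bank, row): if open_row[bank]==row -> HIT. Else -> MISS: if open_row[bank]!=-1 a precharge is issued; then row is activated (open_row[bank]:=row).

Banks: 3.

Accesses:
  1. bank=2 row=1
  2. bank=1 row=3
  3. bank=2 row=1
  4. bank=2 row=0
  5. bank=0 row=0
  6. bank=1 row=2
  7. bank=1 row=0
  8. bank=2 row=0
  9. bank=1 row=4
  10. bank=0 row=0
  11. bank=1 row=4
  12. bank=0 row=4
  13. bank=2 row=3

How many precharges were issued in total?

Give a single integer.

Answer: 6

Derivation:
Acc 1: bank2 row1 -> MISS (open row1); precharges=0
Acc 2: bank1 row3 -> MISS (open row3); precharges=0
Acc 3: bank2 row1 -> HIT
Acc 4: bank2 row0 -> MISS (open row0); precharges=1
Acc 5: bank0 row0 -> MISS (open row0); precharges=1
Acc 6: bank1 row2 -> MISS (open row2); precharges=2
Acc 7: bank1 row0 -> MISS (open row0); precharges=3
Acc 8: bank2 row0 -> HIT
Acc 9: bank1 row4 -> MISS (open row4); precharges=4
Acc 10: bank0 row0 -> HIT
Acc 11: bank1 row4 -> HIT
Acc 12: bank0 row4 -> MISS (open row4); precharges=5
Acc 13: bank2 row3 -> MISS (open row3); precharges=6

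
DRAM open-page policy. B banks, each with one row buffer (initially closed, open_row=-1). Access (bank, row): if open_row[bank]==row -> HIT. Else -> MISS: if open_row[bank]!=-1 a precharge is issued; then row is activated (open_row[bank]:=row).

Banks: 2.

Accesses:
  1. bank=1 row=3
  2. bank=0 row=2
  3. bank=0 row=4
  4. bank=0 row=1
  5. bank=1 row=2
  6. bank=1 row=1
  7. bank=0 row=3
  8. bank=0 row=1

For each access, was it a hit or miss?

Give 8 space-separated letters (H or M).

Answer: M M M M M M M M

Derivation:
Acc 1: bank1 row3 -> MISS (open row3); precharges=0
Acc 2: bank0 row2 -> MISS (open row2); precharges=0
Acc 3: bank0 row4 -> MISS (open row4); precharges=1
Acc 4: bank0 row1 -> MISS (open row1); precharges=2
Acc 5: bank1 row2 -> MISS (open row2); precharges=3
Acc 6: bank1 row1 -> MISS (open row1); precharges=4
Acc 7: bank0 row3 -> MISS (open row3); precharges=5
Acc 8: bank0 row1 -> MISS (open row1); precharges=6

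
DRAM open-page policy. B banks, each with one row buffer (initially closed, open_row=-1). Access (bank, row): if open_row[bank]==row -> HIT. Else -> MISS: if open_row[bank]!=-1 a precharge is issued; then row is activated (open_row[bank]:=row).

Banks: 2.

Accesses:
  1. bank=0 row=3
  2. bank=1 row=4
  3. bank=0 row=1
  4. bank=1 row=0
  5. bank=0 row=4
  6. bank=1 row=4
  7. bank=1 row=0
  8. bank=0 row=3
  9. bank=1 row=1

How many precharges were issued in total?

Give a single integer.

Answer: 7

Derivation:
Acc 1: bank0 row3 -> MISS (open row3); precharges=0
Acc 2: bank1 row4 -> MISS (open row4); precharges=0
Acc 3: bank0 row1 -> MISS (open row1); precharges=1
Acc 4: bank1 row0 -> MISS (open row0); precharges=2
Acc 5: bank0 row4 -> MISS (open row4); precharges=3
Acc 6: bank1 row4 -> MISS (open row4); precharges=4
Acc 7: bank1 row0 -> MISS (open row0); precharges=5
Acc 8: bank0 row3 -> MISS (open row3); precharges=6
Acc 9: bank1 row1 -> MISS (open row1); precharges=7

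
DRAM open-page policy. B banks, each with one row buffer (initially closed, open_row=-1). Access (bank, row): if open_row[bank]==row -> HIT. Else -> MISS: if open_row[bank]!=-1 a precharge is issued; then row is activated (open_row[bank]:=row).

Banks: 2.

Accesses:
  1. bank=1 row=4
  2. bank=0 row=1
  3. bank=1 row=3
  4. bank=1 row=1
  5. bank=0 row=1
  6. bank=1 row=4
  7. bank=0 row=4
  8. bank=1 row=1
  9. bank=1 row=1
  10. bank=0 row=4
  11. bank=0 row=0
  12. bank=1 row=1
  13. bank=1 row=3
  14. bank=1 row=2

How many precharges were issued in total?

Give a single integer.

Acc 1: bank1 row4 -> MISS (open row4); precharges=0
Acc 2: bank0 row1 -> MISS (open row1); precharges=0
Acc 3: bank1 row3 -> MISS (open row3); precharges=1
Acc 4: bank1 row1 -> MISS (open row1); precharges=2
Acc 5: bank0 row1 -> HIT
Acc 6: bank1 row4 -> MISS (open row4); precharges=3
Acc 7: bank0 row4 -> MISS (open row4); precharges=4
Acc 8: bank1 row1 -> MISS (open row1); precharges=5
Acc 9: bank1 row1 -> HIT
Acc 10: bank0 row4 -> HIT
Acc 11: bank0 row0 -> MISS (open row0); precharges=6
Acc 12: bank1 row1 -> HIT
Acc 13: bank1 row3 -> MISS (open row3); precharges=7
Acc 14: bank1 row2 -> MISS (open row2); precharges=8

Answer: 8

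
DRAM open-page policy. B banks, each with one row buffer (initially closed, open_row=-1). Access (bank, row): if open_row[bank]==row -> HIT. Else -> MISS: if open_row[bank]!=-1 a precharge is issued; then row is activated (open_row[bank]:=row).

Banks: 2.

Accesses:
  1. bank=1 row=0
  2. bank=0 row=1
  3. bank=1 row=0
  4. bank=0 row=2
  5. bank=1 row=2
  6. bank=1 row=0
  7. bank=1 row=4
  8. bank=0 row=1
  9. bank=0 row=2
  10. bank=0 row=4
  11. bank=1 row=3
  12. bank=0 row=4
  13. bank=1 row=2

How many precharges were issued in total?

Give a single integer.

Acc 1: bank1 row0 -> MISS (open row0); precharges=0
Acc 2: bank0 row1 -> MISS (open row1); precharges=0
Acc 3: bank1 row0 -> HIT
Acc 4: bank0 row2 -> MISS (open row2); precharges=1
Acc 5: bank1 row2 -> MISS (open row2); precharges=2
Acc 6: bank1 row0 -> MISS (open row0); precharges=3
Acc 7: bank1 row4 -> MISS (open row4); precharges=4
Acc 8: bank0 row1 -> MISS (open row1); precharges=5
Acc 9: bank0 row2 -> MISS (open row2); precharges=6
Acc 10: bank0 row4 -> MISS (open row4); precharges=7
Acc 11: bank1 row3 -> MISS (open row3); precharges=8
Acc 12: bank0 row4 -> HIT
Acc 13: bank1 row2 -> MISS (open row2); precharges=9

Answer: 9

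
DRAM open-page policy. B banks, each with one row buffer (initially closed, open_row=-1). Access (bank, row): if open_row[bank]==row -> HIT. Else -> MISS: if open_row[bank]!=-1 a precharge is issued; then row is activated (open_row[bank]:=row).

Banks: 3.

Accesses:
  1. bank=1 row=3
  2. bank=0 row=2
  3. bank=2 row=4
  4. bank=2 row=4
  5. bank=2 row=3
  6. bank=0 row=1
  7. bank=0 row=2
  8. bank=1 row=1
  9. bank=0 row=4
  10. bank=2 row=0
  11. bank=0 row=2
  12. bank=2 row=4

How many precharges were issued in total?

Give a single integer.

Acc 1: bank1 row3 -> MISS (open row3); precharges=0
Acc 2: bank0 row2 -> MISS (open row2); precharges=0
Acc 3: bank2 row4 -> MISS (open row4); precharges=0
Acc 4: bank2 row4 -> HIT
Acc 5: bank2 row3 -> MISS (open row3); precharges=1
Acc 6: bank0 row1 -> MISS (open row1); precharges=2
Acc 7: bank0 row2 -> MISS (open row2); precharges=3
Acc 8: bank1 row1 -> MISS (open row1); precharges=4
Acc 9: bank0 row4 -> MISS (open row4); precharges=5
Acc 10: bank2 row0 -> MISS (open row0); precharges=6
Acc 11: bank0 row2 -> MISS (open row2); precharges=7
Acc 12: bank2 row4 -> MISS (open row4); precharges=8

Answer: 8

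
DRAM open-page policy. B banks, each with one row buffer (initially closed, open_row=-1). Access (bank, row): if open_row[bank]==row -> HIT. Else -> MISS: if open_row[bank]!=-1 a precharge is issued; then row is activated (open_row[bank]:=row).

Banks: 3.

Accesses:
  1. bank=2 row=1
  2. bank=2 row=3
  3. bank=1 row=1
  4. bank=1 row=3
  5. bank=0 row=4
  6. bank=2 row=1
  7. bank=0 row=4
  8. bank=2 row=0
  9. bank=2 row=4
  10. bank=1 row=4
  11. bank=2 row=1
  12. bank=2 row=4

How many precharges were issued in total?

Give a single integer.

Answer: 8

Derivation:
Acc 1: bank2 row1 -> MISS (open row1); precharges=0
Acc 2: bank2 row3 -> MISS (open row3); precharges=1
Acc 3: bank1 row1 -> MISS (open row1); precharges=1
Acc 4: bank1 row3 -> MISS (open row3); precharges=2
Acc 5: bank0 row4 -> MISS (open row4); precharges=2
Acc 6: bank2 row1 -> MISS (open row1); precharges=3
Acc 7: bank0 row4 -> HIT
Acc 8: bank2 row0 -> MISS (open row0); precharges=4
Acc 9: bank2 row4 -> MISS (open row4); precharges=5
Acc 10: bank1 row4 -> MISS (open row4); precharges=6
Acc 11: bank2 row1 -> MISS (open row1); precharges=7
Acc 12: bank2 row4 -> MISS (open row4); precharges=8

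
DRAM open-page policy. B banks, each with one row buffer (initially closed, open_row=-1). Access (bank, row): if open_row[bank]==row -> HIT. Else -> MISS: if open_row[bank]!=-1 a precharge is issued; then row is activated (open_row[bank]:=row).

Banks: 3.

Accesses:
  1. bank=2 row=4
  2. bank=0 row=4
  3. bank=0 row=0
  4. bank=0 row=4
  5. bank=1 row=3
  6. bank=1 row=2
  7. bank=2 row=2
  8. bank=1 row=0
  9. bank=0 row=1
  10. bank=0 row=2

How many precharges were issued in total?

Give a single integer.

Acc 1: bank2 row4 -> MISS (open row4); precharges=0
Acc 2: bank0 row4 -> MISS (open row4); precharges=0
Acc 3: bank0 row0 -> MISS (open row0); precharges=1
Acc 4: bank0 row4 -> MISS (open row4); precharges=2
Acc 5: bank1 row3 -> MISS (open row3); precharges=2
Acc 6: bank1 row2 -> MISS (open row2); precharges=3
Acc 7: bank2 row2 -> MISS (open row2); precharges=4
Acc 8: bank1 row0 -> MISS (open row0); precharges=5
Acc 9: bank0 row1 -> MISS (open row1); precharges=6
Acc 10: bank0 row2 -> MISS (open row2); precharges=7

Answer: 7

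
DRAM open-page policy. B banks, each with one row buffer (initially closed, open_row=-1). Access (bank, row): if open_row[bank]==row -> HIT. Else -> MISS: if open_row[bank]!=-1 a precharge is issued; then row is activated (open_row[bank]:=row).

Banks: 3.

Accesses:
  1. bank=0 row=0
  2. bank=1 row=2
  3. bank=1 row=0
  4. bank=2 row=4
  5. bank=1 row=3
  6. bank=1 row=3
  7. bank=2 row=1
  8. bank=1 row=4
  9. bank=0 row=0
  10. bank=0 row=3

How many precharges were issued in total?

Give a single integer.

Answer: 5

Derivation:
Acc 1: bank0 row0 -> MISS (open row0); precharges=0
Acc 2: bank1 row2 -> MISS (open row2); precharges=0
Acc 3: bank1 row0 -> MISS (open row0); precharges=1
Acc 4: bank2 row4 -> MISS (open row4); precharges=1
Acc 5: bank1 row3 -> MISS (open row3); precharges=2
Acc 6: bank1 row3 -> HIT
Acc 7: bank2 row1 -> MISS (open row1); precharges=3
Acc 8: bank1 row4 -> MISS (open row4); precharges=4
Acc 9: bank0 row0 -> HIT
Acc 10: bank0 row3 -> MISS (open row3); precharges=5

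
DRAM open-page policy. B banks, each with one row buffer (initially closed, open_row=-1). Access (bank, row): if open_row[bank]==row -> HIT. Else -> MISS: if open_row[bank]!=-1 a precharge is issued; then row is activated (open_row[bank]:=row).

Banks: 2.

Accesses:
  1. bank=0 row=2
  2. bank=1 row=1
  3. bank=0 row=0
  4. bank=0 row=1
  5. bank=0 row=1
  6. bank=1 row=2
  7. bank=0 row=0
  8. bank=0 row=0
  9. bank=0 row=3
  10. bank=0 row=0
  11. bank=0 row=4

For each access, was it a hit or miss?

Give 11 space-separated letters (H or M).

Answer: M M M M H M M H M M M

Derivation:
Acc 1: bank0 row2 -> MISS (open row2); precharges=0
Acc 2: bank1 row1 -> MISS (open row1); precharges=0
Acc 3: bank0 row0 -> MISS (open row0); precharges=1
Acc 4: bank0 row1 -> MISS (open row1); precharges=2
Acc 5: bank0 row1 -> HIT
Acc 6: bank1 row2 -> MISS (open row2); precharges=3
Acc 7: bank0 row0 -> MISS (open row0); precharges=4
Acc 8: bank0 row0 -> HIT
Acc 9: bank0 row3 -> MISS (open row3); precharges=5
Acc 10: bank0 row0 -> MISS (open row0); precharges=6
Acc 11: bank0 row4 -> MISS (open row4); precharges=7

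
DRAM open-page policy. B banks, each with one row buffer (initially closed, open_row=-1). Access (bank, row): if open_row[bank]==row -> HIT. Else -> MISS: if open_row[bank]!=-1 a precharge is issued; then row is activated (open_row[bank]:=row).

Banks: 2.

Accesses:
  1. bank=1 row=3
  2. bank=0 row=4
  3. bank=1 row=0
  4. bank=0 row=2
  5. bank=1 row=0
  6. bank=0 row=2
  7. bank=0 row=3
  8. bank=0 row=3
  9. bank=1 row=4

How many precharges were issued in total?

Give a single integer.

Acc 1: bank1 row3 -> MISS (open row3); precharges=0
Acc 2: bank0 row4 -> MISS (open row4); precharges=0
Acc 3: bank1 row0 -> MISS (open row0); precharges=1
Acc 4: bank0 row2 -> MISS (open row2); precharges=2
Acc 5: bank1 row0 -> HIT
Acc 6: bank0 row2 -> HIT
Acc 7: bank0 row3 -> MISS (open row3); precharges=3
Acc 8: bank0 row3 -> HIT
Acc 9: bank1 row4 -> MISS (open row4); precharges=4

Answer: 4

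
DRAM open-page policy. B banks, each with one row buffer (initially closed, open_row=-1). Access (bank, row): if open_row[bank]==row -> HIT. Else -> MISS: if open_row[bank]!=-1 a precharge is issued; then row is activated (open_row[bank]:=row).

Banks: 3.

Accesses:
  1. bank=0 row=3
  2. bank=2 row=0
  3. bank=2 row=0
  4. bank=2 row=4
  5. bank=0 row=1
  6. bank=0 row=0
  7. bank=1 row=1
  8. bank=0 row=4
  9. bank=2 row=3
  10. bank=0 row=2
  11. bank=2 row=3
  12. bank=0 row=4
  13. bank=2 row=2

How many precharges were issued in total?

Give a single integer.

Acc 1: bank0 row3 -> MISS (open row3); precharges=0
Acc 2: bank2 row0 -> MISS (open row0); precharges=0
Acc 3: bank2 row0 -> HIT
Acc 4: bank2 row4 -> MISS (open row4); precharges=1
Acc 5: bank0 row1 -> MISS (open row1); precharges=2
Acc 6: bank0 row0 -> MISS (open row0); precharges=3
Acc 7: bank1 row1 -> MISS (open row1); precharges=3
Acc 8: bank0 row4 -> MISS (open row4); precharges=4
Acc 9: bank2 row3 -> MISS (open row3); precharges=5
Acc 10: bank0 row2 -> MISS (open row2); precharges=6
Acc 11: bank2 row3 -> HIT
Acc 12: bank0 row4 -> MISS (open row4); precharges=7
Acc 13: bank2 row2 -> MISS (open row2); precharges=8

Answer: 8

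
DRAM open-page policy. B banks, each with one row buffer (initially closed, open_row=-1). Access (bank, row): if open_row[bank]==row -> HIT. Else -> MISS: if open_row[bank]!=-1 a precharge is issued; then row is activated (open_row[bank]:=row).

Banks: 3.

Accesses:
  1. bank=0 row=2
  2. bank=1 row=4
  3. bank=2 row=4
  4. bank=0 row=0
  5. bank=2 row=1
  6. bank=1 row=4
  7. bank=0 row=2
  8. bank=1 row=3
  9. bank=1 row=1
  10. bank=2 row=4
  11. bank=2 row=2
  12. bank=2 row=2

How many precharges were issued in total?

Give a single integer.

Acc 1: bank0 row2 -> MISS (open row2); precharges=0
Acc 2: bank1 row4 -> MISS (open row4); precharges=0
Acc 3: bank2 row4 -> MISS (open row4); precharges=0
Acc 4: bank0 row0 -> MISS (open row0); precharges=1
Acc 5: bank2 row1 -> MISS (open row1); precharges=2
Acc 6: bank1 row4 -> HIT
Acc 7: bank0 row2 -> MISS (open row2); precharges=3
Acc 8: bank1 row3 -> MISS (open row3); precharges=4
Acc 9: bank1 row1 -> MISS (open row1); precharges=5
Acc 10: bank2 row4 -> MISS (open row4); precharges=6
Acc 11: bank2 row2 -> MISS (open row2); precharges=7
Acc 12: bank2 row2 -> HIT

Answer: 7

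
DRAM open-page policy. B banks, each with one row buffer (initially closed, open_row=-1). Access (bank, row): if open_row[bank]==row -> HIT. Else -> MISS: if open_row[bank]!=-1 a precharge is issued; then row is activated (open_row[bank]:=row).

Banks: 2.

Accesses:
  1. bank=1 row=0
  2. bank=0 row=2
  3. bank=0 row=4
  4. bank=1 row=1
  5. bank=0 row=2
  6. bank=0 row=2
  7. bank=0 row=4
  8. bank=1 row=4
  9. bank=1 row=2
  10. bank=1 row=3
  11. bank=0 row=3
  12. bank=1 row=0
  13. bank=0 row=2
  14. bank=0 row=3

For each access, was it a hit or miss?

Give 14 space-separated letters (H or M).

Acc 1: bank1 row0 -> MISS (open row0); precharges=0
Acc 2: bank0 row2 -> MISS (open row2); precharges=0
Acc 3: bank0 row4 -> MISS (open row4); precharges=1
Acc 4: bank1 row1 -> MISS (open row1); precharges=2
Acc 5: bank0 row2 -> MISS (open row2); precharges=3
Acc 6: bank0 row2 -> HIT
Acc 7: bank0 row4 -> MISS (open row4); precharges=4
Acc 8: bank1 row4 -> MISS (open row4); precharges=5
Acc 9: bank1 row2 -> MISS (open row2); precharges=6
Acc 10: bank1 row3 -> MISS (open row3); precharges=7
Acc 11: bank0 row3 -> MISS (open row3); precharges=8
Acc 12: bank1 row0 -> MISS (open row0); precharges=9
Acc 13: bank0 row2 -> MISS (open row2); precharges=10
Acc 14: bank0 row3 -> MISS (open row3); precharges=11

Answer: M M M M M H M M M M M M M M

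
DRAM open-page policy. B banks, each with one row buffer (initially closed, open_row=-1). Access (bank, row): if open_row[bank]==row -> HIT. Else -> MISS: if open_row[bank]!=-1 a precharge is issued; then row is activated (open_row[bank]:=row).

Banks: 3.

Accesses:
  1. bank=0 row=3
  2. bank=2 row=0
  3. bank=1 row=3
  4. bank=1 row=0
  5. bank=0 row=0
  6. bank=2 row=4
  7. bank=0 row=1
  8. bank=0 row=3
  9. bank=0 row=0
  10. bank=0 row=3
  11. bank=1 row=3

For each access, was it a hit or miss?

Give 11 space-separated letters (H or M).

Answer: M M M M M M M M M M M

Derivation:
Acc 1: bank0 row3 -> MISS (open row3); precharges=0
Acc 2: bank2 row0 -> MISS (open row0); precharges=0
Acc 3: bank1 row3 -> MISS (open row3); precharges=0
Acc 4: bank1 row0 -> MISS (open row0); precharges=1
Acc 5: bank0 row0 -> MISS (open row0); precharges=2
Acc 6: bank2 row4 -> MISS (open row4); precharges=3
Acc 7: bank0 row1 -> MISS (open row1); precharges=4
Acc 8: bank0 row3 -> MISS (open row3); precharges=5
Acc 9: bank0 row0 -> MISS (open row0); precharges=6
Acc 10: bank0 row3 -> MISS (open row3); precharges=7
Acc 11: bank1 row3 -> MISS (open row3); precharges=8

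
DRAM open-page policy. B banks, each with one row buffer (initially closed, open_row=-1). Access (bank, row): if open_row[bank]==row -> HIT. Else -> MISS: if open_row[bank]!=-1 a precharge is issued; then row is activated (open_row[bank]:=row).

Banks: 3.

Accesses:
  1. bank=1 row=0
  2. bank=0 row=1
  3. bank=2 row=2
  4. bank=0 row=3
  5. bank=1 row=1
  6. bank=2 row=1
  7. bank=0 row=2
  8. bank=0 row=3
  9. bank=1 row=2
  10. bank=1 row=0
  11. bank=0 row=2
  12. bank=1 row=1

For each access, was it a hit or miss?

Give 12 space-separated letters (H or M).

Answer: M M M M M M M M M M M M

Derivation:
Acc 1: bank1 row0 -> MISS (open row0); precharges=0
Acc 2: bank0 row1 -> MISS (open row1); precharges=0
Acc 3: bank2 row2 -> MISS (open row2); precharges=0
Acc 4: bank0 row3 -> MISS (open row3); precharges=1
Acc 5: bank1 row1 -> MISS (open row1); precharges=2
Acc 6: bank2 row1 -> MISS (open row1); precharges=3
Acc 7: bank0 row2 -> MISS (open row2); precharges=4
Acc 8: bank0 row3 -> MISS (open row3); precharges=5
Acc 9: bank1 row2 -> MISS (open row2); precharges=6
Acc 10: bank1 row0 -> MISS (open row0); precharges=7
Acc 11: bank0 row2 -> MISS (open row2); precharges=8
Acc 12: bank1 row1 -> MISS (open row1); precharges=9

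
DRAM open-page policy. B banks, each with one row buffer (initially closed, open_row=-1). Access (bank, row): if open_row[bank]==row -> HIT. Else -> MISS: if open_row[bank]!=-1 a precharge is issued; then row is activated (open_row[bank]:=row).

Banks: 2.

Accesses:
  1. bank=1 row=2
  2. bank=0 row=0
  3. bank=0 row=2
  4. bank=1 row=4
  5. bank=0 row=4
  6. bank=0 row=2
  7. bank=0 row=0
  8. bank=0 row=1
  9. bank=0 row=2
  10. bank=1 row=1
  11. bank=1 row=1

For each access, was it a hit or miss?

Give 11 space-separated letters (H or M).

Answer: M M M M M M M M M M H

Derivation:
Acc 1: bank1 row2 -> MISS (open row2); precharges=0
Acc 2: bank0 row0 -> MISS (open row0); precharges=0
Acc 3: bank0 row2 -> MISS (open row2); precharges=1
Acc 4: bank1 row4 -> MISS (open row4); precharges=2
Acc 5: bank0 row4 -> MISS (open row4); precharges=3
Acc 6: bank0 row2 -> MISS (open row2); precharges=4
Acc 7: bank0 row0 -> MISS (open row0); precharges=5
Acc 8: bank0 row1 -> MISS (open row1); precharges=6
Acc 9: bank0 row2 -> MISS (open row2); precharges=7
Acc 10: bank1 row1 -> MISS (open row1); precharges=8
Acc 11: bank1 row1 -> HIT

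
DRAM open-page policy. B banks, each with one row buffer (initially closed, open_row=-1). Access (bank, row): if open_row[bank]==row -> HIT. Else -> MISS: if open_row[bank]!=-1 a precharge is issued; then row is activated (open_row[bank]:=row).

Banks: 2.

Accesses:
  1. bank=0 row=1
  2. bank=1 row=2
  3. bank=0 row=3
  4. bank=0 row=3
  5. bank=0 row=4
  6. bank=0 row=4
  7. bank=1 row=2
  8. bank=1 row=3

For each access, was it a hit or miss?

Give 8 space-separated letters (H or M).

Answer: M M M H M H H M

Derivation:
Acc 1: bank0 row1 -> MISS (open row1); precharges=0
Acc 2: bank1 row2 -> MISS (open row2); precharges=0
Acc 3: bank0 row3 -> MISS (open row3); precharges=1
Acc 4: bank0 row3 -> HIT
Acc 5: bank0 row4 -> MISS (open row4); precharges=2
Acc 6: bank0 row4 -> HIT
Acc 7: bank1 row2 -> HIT
Acc 8: bank1 row3 -> MISS (open row3); precharges=3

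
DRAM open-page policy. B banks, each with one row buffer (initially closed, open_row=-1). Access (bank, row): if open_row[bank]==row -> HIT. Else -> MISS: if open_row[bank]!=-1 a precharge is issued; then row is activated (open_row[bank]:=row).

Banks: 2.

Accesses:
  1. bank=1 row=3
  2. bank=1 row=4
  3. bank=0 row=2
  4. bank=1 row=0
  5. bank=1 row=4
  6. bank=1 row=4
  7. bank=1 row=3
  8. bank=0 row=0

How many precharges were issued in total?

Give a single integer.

Acc 1: bank1 row3 -> MISS (open row3); precharges=0
Acc 2: bank1 row4 -> MISS (open row4); precharges=1
Acc 3: bank0 row2 -> MISS (open row2); precharges=1
Acc 4: bank1 row0 -> MISS (open row0); precharges=2
Acc 5: bank1 row4 -> MISS (open row4); precharges=3
Acc 6: bank1 row4 -> HIT
Acc 7: bank1 row3 -> MISS (open row3); precharges=4
Acc 8: bank0 row0 -> MISS (open row0); precharges=5

Answer: 5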